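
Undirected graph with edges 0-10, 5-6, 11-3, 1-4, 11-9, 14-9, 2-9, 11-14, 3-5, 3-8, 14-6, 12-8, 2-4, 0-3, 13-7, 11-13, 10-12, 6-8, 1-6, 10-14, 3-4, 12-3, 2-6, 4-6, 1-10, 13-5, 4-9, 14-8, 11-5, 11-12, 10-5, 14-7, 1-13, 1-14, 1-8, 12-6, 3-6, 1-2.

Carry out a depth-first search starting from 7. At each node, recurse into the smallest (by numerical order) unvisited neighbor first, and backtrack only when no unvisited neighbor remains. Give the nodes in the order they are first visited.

7 -> 13 -> 1 -> 2 -> 4 -> 3 -> 0 -> 10 -> 5 -> 6 -> 8 -> 12 -> 11 -> 9 -> 14

Visit 7
7 → 13
13 → 1
1 → 2
2 → 4
4 → 3
3 → 0
0 → 10
10 → 5
5 → 6
6 → 8
8 → 12
12 → 11
11 → 9
9 → 14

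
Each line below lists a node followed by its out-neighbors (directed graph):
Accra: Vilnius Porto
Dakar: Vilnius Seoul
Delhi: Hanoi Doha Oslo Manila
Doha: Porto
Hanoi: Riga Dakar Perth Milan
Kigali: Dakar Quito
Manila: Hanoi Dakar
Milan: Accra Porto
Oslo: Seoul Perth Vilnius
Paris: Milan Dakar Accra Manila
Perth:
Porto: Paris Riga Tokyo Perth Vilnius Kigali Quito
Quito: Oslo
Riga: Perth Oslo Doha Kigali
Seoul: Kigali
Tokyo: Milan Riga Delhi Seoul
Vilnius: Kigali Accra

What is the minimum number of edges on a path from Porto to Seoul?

Level 0: Porto
Level 1: Kigali, Paris, Perth, Quito, Riga, Tokyo, Vilnius
Level 2: Accra, Dakar, Delhi, Doha, Manila, Milan, Oslo, Seoul
Level 3: Hanoi
Seoul first appears at level 2.

2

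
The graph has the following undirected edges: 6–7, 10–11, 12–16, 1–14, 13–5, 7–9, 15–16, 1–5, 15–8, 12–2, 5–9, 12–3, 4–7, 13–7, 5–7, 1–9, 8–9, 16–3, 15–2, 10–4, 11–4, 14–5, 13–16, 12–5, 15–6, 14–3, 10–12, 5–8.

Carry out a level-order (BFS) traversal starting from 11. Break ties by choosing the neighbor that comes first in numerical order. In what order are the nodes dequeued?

11 4 10 7 12 5 6 9 13 2 3 16 1 8 14 15

Visit 11; enqueue 4, 10 → queue [4, 10]
Visit 4; enqueue 7 → queue [10, 7]
Visit 10; enqueue 12 → queue [7, 12]
Visit 7; enqueue 5, 6, 9, 13 → queue [12, 5, 6, 9, 13]
Visit 12; enqueue 2, 3, 16 → queue [5, 6, 9, 13, 2, 3, 16]
Visit 5; enqueue 1, 8, 14 → queue [6, 9, 13, 2, 3, 16, 1, 8, 14]
Visit 6; enqueue 15 → queue [9, 13, 2, 3, 16, 1, 8, 14, 15]
Visit 9 → queue [13, 2, 3, 16, 1, 8, 14, 15]
Visit 13 → queue [2, 3, 16, 1, 8, 14, 15]
Visit 2 → queue [3, 16, 1, 8, 14, 15]
Visit 3 → queue [16, 1, 8, 14, 15]
Visit 16 → queue [1, 8, 14, 15]
Visit 1 → queue [8, 14, 15]
Visit 8 → queue [14, 15]
Visit 14 → queue [15]
Visit 15 → queue []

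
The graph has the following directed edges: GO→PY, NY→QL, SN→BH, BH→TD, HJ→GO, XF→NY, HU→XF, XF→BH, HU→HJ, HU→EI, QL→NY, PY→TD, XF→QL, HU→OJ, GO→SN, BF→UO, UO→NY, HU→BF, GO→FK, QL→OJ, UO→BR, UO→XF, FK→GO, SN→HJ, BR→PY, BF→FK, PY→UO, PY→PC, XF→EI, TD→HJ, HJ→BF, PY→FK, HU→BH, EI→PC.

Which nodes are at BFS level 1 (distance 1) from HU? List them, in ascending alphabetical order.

Level 0: HU
Level 1: BF, BH, EI, HJ, OJ, XF
Level 2: FK, GO, NY, PC, QL, TD, UO
Level 3: BR, PY, SN

BF, BH, EI, HJ, OJ, XF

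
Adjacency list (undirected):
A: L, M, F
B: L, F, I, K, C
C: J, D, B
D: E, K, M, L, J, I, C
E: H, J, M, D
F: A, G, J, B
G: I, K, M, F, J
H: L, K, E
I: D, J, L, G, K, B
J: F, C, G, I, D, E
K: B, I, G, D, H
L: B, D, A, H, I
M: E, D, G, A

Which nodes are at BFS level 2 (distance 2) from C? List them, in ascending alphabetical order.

Level 0: C
Level 1: B, D, J
Level 2: E, F, G, I, K, L, M
Level 3: A, H

E, F, G, I, K, L, M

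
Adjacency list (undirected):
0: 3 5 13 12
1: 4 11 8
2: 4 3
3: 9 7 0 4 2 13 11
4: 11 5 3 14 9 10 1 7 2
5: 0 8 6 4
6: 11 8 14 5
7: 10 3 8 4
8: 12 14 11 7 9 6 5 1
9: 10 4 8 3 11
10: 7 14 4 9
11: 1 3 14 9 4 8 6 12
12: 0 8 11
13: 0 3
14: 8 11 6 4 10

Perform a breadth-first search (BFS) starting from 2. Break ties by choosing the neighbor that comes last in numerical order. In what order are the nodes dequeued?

2, 4, 3, 14, 11, 10, 9, 7, 5, 1, 13, 0, 8, 6, 12

Visit 2; enqueue 4, 3 → queue [4, 3]
Visit 4; enqueue 14, 11, 10, 9, 7, 5, 1 → queue [3, 14, 11, 10, 9, 7, 5, 1]
Visit 3; enqueue 13, 0 → queue [14, 11, 10, 9, 7, 5, 1, 13, 0]
Visit 14; enqueue 8, 6 → queue [11, 10, 9, 7, 5, 1, 13, 0, 8, 6]
Visit 11; enqueue 12 → queue [10, 9, 7, 5, 1, 13, 0, 8, 6, 12]
Visit 10 → queue [9, 7, 5, 1, 13, 0, 8, 6, 12]
Visit 9 → queue [7, 5, 1, 13, 0, 8, 6, 12]
Visit 7 → queue [5, 1, 13, 0, 8, 6, 12]
Visit 5 → queue [1, 13, 0, 8, 6, 12]
Visit 1 → queue [13, 0, 8, 6, 12]
Visit 13 → queue [0, 8, 6, 12]
Visit 0 → queue [8, 6, 12]
Visit 8 → queue [6, 12]
Visit 6 → queue [12]
Visit 12 → queue []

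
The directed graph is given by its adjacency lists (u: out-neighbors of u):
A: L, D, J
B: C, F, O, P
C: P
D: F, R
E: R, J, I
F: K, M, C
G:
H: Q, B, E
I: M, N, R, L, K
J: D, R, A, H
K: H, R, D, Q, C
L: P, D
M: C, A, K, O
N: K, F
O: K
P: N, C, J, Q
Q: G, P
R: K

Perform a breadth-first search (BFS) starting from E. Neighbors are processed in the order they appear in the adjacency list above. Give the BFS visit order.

Visit E; enqueue R, J, I → queue [R, J, I]
Visit R; enqueue K → queue [J, I, K]
Visit J; enqueue D, A, H → queue [I, K, D, A, H]
Visit I; enqueue M, N, L → queue [K, D, A, H, M, N, L]
Visit K; enqueue Q, C → queue [D, A, H, M, N, L, Q, C]
Visit D; enqueue F → queue [A, H, M, N, L, Q, C, F]
Visit A → queue [H, M, N, L, Q, C, F]
Visit H; enqueue B → queue [M, N, L, Q, C, F, B]
Visit M; enqueue O → queue [N, L, Q, C, F, B, O]
Visit N → queue [L, Q, C, F, B, O]
Visit L; enqueue P → queue [Q, C, F, B, O, P]
Visit Q; enqueue G → queue [C, F, B, O, P, G]
Visit C → queue [F, B, O, P, G]
Visit F → queue [B, O, P, G]
Visit B → queue [O, P, G]
Visit O → queue [P, G]
Visit P → queue [G]
Visit G → queue []

E, R, J, I, K, D, A, H, M, N, L, Q, C, F, B, O, P, G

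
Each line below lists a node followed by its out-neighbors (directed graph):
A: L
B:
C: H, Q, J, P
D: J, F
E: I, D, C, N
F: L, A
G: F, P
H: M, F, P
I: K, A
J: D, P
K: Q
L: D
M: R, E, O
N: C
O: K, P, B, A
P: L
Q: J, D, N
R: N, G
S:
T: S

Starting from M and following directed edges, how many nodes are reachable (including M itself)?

18

BFS from M visits: M, R, E, O, N, G, I, D, C, K, P, B, A, F, J, H, Q, L
Reachable nodes: 18 of 20 total.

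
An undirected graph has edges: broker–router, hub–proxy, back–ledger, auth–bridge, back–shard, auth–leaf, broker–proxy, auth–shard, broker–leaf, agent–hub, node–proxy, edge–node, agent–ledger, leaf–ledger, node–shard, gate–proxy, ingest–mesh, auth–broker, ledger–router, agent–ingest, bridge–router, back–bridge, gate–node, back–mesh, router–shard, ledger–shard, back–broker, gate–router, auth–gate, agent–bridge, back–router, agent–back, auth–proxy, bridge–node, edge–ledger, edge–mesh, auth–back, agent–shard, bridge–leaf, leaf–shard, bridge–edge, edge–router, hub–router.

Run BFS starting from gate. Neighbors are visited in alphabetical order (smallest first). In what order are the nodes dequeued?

Visit gate; enqueue auth, node, proxy, router → queue [auth, node, proxy, router]
Visit auth; enqueue back, bridge, broker, leaf, shard → queue [node, proxy, router, back, bridge, broker, leaf, shard]
Visit node; enqueue edge → queue [proxy, router, back, bridge, broker, leaf, shard, edge]
Visit proxy; enqueue hub → queue [router, back, bridge, broker, leaf, shard, edge, hub]
Visit router; enqueue ledger → queue [back, bridge, broker, leaf, shard, edge, hub, ledger]
Visit back; enqueue agent, mesh → queue [bridge, broker, leaf, shard, edge, hub, ledger, agent, mesh]
Visit bridge → queue [broker, leaf, shard, edge, hub, ledger, agent, mesh]
Visit broker → queue [leaf, shard, edge, hub, ledger, agent, mesh]
Visit leaf → queue [shard, edge, hub, ledger, agent, mesh]
Visit shard → queue [edge, hub, ledger, agent, mesh]
Visit edge → queue [hub, ledger, agent, mesh]
Visit hub → queue [ledger, agent, mesh]
Visit ledger → queue [agent, mesh]
Visit agent; enqueue ingest → queue [mesh, ingest]
Visit mesh → queue [ingest]
Visit ingest → queue []

gate auth node proxy router back bridge broker leaf shard edge hub ledger agent mesh ingest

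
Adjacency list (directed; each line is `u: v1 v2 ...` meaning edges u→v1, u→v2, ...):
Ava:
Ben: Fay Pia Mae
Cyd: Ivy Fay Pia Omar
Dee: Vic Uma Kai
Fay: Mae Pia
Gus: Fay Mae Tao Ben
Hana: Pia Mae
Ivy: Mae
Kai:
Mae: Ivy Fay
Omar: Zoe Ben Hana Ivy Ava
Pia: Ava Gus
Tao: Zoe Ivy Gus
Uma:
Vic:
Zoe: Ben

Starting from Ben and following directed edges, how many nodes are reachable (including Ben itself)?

BFS from Ben visits: Ben, Fay, Pia, Mae, Ava, Gus, Ivy, Tao, Zoe
Reachable nodes: 9 of 16 total.

9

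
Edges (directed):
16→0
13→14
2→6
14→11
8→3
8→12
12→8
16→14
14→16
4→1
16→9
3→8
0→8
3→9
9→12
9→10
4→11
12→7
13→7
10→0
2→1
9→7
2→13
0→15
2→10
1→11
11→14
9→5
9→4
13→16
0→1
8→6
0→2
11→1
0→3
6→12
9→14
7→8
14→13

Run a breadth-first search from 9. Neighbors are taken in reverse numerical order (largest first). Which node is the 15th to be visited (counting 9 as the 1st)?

Visit 9; enqueue 14, 12, 10, 7, 5, 4 → queue [14, 12, 10, 7, 5, 4]
Visit 14; enqueue 16, 13, 11 → queue [12, 10, 7, 5, 4, 16, 13, 11]
Visit 12; enqueue 8 → queue [10, 7, 5, 4, 16, 13, 11, 8]
Visit 10; enqueue 0 → queue [7, 5, 4, 16, 13, 11, 8, 0]
Visit 7 → queue [5, 4, 16, 13, 11, 8, 0]
Visit 5 → queue [4, 16, 13, 11, 8, 0]
Visit 4; enqueue 1 → queue [16, 13, 11, 8, 0, 1]
Visit 16 → queue [13, 11, 8, 0, 1]
Visit 13 → queue [11, 8, 0, 1]
Visit 11 → queue [8, 0, 1]
Visit 8; enqueue 6, 3 → queue [0, 1, 6, 3]
Visit 0; enqueue 15, 2 → queue [1, 6, 3, 15, 2]
Visit 1 → queue [6, 3, 15, 2]
Visit 6 → queue [3, 15, 2]
Visit 3 → queue [15, 2]
Visit 15 → queue [2]
Visit 2 → queue []

Visit order: 9, 14, 12, 10, 7, 5, 4, 16, 13, 11, 8, 0, 1, 6, 3, 15, 2

3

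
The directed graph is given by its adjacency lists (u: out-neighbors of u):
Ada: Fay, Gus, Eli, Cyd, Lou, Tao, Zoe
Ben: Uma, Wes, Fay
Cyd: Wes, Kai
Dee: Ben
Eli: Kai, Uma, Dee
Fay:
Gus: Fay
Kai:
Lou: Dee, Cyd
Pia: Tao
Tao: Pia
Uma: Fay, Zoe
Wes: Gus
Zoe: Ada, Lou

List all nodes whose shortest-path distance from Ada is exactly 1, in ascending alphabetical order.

Cyd, Eli, Fay, Gus, Lou, Tao, Zoe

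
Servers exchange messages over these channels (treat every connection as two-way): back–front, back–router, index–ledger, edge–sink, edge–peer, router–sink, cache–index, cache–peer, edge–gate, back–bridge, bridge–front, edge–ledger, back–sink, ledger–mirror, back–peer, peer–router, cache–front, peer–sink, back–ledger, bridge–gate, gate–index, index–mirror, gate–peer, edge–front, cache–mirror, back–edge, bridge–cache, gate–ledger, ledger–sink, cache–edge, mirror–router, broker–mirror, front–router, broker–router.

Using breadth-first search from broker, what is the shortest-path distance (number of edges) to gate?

3

Level 0: broker
Level 1: mirror, router
Level 2: back, cache, front, index, ledger, peer, sink
Level 3: bridge, edge, gate
gate first appears at level 3.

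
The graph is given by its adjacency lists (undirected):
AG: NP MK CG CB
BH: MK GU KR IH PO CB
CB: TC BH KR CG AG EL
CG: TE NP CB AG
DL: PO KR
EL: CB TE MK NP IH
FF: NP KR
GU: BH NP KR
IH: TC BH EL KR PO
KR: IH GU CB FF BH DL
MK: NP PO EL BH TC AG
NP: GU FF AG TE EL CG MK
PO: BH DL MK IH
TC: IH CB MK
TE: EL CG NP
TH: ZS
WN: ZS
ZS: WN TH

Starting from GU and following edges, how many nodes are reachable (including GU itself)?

BFS from GU visits: GU, BH, NP, KR, MK, IH, PO, CB, FF, AG, TE, EL, CG, DL, TC
Reachable nodes: 15 of 18 total.

15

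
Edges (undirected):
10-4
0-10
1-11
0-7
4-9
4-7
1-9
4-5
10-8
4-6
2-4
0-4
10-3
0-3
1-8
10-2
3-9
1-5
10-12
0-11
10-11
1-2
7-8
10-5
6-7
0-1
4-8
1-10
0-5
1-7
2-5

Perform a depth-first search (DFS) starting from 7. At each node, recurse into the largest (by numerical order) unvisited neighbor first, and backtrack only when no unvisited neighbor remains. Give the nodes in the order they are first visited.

7, 8, 10, 12, 11, 1, 9, 4, 6, 5, 2, 0, 3

Visit 7
7 → 8
8 → 10
10 → 12
10 → 11
11 → 1
1 → 9
9 → 4
4 → 6
4 → 5
5 → 2
5 → 0
0 → 3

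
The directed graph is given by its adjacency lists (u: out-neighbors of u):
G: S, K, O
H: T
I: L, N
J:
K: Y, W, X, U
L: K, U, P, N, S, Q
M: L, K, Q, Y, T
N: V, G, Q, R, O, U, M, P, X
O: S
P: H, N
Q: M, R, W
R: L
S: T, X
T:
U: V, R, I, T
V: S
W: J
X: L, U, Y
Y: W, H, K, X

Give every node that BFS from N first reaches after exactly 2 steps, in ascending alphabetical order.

H, I, K, L, S, T, W, Y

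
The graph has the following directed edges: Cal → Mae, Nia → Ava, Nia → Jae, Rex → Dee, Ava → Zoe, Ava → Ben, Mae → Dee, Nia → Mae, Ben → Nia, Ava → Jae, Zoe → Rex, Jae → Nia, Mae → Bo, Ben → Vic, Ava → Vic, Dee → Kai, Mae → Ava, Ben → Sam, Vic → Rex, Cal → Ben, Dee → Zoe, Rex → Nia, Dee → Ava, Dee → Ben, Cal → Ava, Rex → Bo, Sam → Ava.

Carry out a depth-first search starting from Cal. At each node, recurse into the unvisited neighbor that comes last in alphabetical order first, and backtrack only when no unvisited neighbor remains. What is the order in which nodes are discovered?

Cal -> Mae -> Dee -> Zoe -> Rex -> Nia -> Jae -> Ava -> Vic -> Ben -> Sam -> Bo -> Kai

Visit Cal
Cal → Mae
Mae → Dee
Dee → Zoe
Zoe → Rex
Rex → Nia
Nia → Jae
Nia → Ava
Ava → Vic
Ava → Ben
Ben → Sam
Rex → Bo
Dee → Kai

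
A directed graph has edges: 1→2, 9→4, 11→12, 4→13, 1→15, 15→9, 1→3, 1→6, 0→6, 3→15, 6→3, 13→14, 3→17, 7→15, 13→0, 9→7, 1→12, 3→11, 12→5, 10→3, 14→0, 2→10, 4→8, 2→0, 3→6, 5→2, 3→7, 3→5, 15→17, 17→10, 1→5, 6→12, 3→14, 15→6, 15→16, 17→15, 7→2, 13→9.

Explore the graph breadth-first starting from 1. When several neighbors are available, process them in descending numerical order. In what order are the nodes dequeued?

Visit 1; enqueue 15, 12, 6, 5, 3, 2 → queue [15, 12, 6, 5, 3, 2]
Visit 15; enqueue 17, 16, 9 → queue [12, 6, 5, 3, 2, 17, 16, 9]
Visit 12 → queue [6, 5, 3, 2, 17, 16, 9]
Visit 6 → queue [5, 3, 2, 17, 16, 9]
Visit 5 → queue [3, 2, 17, 16, 9]
Visit 3; enqueue 14, 11, 7 → queue [2, 17, 16, 9, 14, 11, 7]
Visit 2; enqueue 10, 0 → queue [17, 16, 9, 14, 11, 7, 10, 0]
Visit 17 → queue [16, 9, 14, 11, 7, 10, 0]
Visit 16 → queue [9, 14, 11, 7, 10, 0]
Visit 9; enqueue 4 → queue [14, 11, 7, 10, 0, 4]
Visit 14 → queue [11, 7, 10, 0, 4]
Visit 11 → queue [7, 10, 0, 4]
Visit 7 → queue [10, 0, 4]
Visit 10 → queue [0, 4]
Visit 0 → queue [4]
Visit 4; enqueue 13, 8 → queue [13, 8]
Visit 13 → queue [8]
Visit 8 → queue []

1 15 12 6 5 3 2 17 16 9 14 11 7 10 0 4 13 8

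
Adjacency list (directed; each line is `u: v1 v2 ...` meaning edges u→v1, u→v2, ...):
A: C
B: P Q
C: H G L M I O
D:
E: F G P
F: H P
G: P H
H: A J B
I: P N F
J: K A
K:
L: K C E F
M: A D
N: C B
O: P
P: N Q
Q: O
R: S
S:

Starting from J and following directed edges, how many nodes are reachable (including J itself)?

BFS from J visits: J, K, A, C, O, M, L, I, H, G, P, D, F, E, N, B, Q
Reachable nodes: 17 of 19 total.

17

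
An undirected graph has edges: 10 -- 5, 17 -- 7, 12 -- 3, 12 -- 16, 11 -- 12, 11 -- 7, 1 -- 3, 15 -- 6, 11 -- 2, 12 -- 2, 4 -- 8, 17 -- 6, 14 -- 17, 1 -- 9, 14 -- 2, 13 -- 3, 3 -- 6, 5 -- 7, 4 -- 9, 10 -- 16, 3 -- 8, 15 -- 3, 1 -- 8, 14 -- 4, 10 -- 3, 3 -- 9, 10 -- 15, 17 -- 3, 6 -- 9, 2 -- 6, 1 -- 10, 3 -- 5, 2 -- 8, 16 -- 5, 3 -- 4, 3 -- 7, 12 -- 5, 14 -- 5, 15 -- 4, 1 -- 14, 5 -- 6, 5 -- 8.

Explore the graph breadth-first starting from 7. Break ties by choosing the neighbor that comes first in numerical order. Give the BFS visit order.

7, 3, 5, 11, 17, 1, 4, 6, 8, 9, 10, 12, 13, 15, 14, 16, 2

Visit 7; enqueue 3, 5, 11, 17 → queue [3, 5, 11, 17]
Visit 3; enqueue 1, 4, 6, 8, 9, 10, 12, 13, 15 → queue [5, 11, 17, 1, 4, 6, 8, 9, 10, 12, 13, 15]
Visit 5; enqueue 14, 16 → queue [11, 17, 1, 4, 6, 8, 9, 10, 12, 13, 15, 14, 16]
Visit 11; enqueue 2 → queue [17, 1, 4, 6, 8, 9, 10, 12, 13, 15, 14, 16, 2]
Visit 17 → queue [1, 4, 6, 8, 9, 10, 12, 13, 15, 14, 16, 2]
Visit 1 → queue [4, 6, 8, 9, 10, 12, 13, 15, 14, 16, 2]
Visit 4 → queue [6, 8, 9, 10, 12, 13, 15, 14, 16, 2]
Visit 6 → queue [8, 9, 10, 12, 13, 15, 14, 16, 2]
Visit 8 → queue [9, 10, 12, 13, 15, 14, 16, 2]
Visit 9 → queue [10, 12, 13, 15, 14, 16, 2]
Visit 10 → queue [12, 13, 15, 14, 16, 2]
Visit 12 → queue [13, 15, 14, 16, 2]
Visit 13 → queue [15, 14, 16, 2]
Visit 15 → queue [14, 16, 2]
Visit 14 → queue [16, 2]
Visit 16 → queue [2]
Visit 2 → queue []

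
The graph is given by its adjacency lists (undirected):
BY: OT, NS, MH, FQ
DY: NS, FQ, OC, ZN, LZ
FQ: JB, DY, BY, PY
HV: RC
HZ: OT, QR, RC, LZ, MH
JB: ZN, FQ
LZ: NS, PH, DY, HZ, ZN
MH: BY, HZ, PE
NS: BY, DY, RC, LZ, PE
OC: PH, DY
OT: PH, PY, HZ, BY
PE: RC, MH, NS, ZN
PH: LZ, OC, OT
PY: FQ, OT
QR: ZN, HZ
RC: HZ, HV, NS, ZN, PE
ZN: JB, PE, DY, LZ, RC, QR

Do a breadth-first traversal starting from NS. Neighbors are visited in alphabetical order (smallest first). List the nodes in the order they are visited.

Visit NS; enqueue BY, DY, LZ, PE, RC → queue [BY, DY, LZ, PE, RC]
Visit BY; enqueue FQ, MH, OT → queue [DY, LZ, PE, RC, FQ, MH, OT]
Visit DY; enqueue OC, ZN → queue [LZ, PE, RC, FQ, MH, OT, OC, ZN]
Visit LZ; enqueue HZ, PH → queue [PE, RC, FQ, MH, OT, OC, ZN, HZ, PH]
Visit PE → queue [RC, FQ, MH, OT, OC, ZN, HZ, PH]
Visit RC; enqueue HV → queue [FQ, MH, OT, OC, ZN, HZ, PH, HV]
Visit FQ; enqueue JB, PY → queue [MH, OT, OC, ZN, HZ, PH, HV, JB, PY]
Visit MH → queue [OT, OC, ZN, HZ, PH, HV, JB, PY]
Visit OT → queue [OC, ZN, HZ, PH, HV, JB, PY]
Visit OC → queue [ZN, HZ, PH, HV, JB, PY]
Visit ZN; enqueue QR → queue [HZ, PH, HV, JB, PY, QR]
Visit HZ → queue [PH, HV, JB, PY, QR]
Visit PH → queue [HV, JB, PY, QR]
Visit HV → queue [JB, PY, QR]
Visit JB → queue [PY, QR]
Visit PY → queue [QR]
Visit QR → queue []

NS, BY, DY, LZ, PE, RC, FQ, MH, OT, OC, ZN, HZ, PH, HV, JB, PY, QR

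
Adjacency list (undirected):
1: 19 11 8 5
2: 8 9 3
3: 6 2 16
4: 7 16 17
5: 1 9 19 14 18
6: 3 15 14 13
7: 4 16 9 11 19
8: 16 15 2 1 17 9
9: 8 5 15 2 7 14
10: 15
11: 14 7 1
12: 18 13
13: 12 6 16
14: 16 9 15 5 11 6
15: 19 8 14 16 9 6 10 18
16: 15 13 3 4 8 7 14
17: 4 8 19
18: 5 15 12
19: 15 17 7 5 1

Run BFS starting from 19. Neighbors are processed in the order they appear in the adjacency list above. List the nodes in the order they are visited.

19, 15, 17, 7, 5, 1, 8, 14, 16, 9, 6, 10, 18, 4, 11, 2, 13, 3, 12

Visit 19; enqueue 15, 17, 7, 5, 1 → queue [15, 17, 7, 5, 1]
Visit 15; enqueue 8, 14, 16, 9, 6, 10, 18 → queue [17, 7, 5, 1, 8, 14, 16, 9, 6, 10, 18]
Visit 17; enqueue 4 → queue [7, 5, 1, 8, 14, 16, 9, 6, 10, 18, 4]
Visit 7; enqueue 11 → queue [5, 1, 8, 14, 16, 9, 6, 10, 18, 4, 11]
Visit 5 → queue [1, 8, 14, 16, 9, 6, 10, 18, 4, 11]
Visit 1 → queue [8, 14, 16, 9, 6, 10, 18, 4, 11]
Visit 8; enqueue 2 → queue [14, 16, 9, 6, 10, 18, 4, 11, 2]
Visit 14 → queue [16, 9, 6, 10, 18, 4, 11, 2]
Visit 16; enqueue 13, 3 → queue [9, 6, 10, 18, 4, 11, 2, 13, 3]
Visit 9 → queue [6, 10, 18, 4, 11, 2, 13, 3]
Visit 6 → queue [10, 18, 4, 11, 2, 13, 3]
Visit 10 → queue [18, 4, 11, 2, 13, 3]
Visit 18; enqueue 12 → queue [4, 11, 2, 13, 3, 12]
Visit 4 → queue [11, 2, 13, 3, 12]
Visit 11 → queue [2, 13, 3, 12]
Visit 2 → queue [13, 3, 12]
Visit 13 → queue [3, 12]
Visit 3 → queue [12]
Visit 12 → queue []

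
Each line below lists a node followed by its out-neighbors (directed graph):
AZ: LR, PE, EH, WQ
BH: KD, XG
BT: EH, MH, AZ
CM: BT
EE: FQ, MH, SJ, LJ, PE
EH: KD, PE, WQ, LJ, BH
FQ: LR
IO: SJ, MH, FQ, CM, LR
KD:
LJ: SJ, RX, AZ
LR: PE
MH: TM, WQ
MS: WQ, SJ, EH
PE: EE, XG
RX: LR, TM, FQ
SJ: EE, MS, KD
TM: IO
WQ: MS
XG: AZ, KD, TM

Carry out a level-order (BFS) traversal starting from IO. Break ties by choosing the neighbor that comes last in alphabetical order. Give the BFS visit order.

Visit IO; enqueue SJ, MH, LR, FQ, CM → queue [SJ, MH, LR, FQ, CM]
Visit SJ; enqueue MS, KD, EE → queue [MH, LR, FQ, CM, MS, KD, EE]
Visit MH; enqueue WQ, TM → queue [LR, FQ, CM, MS, KD, EE, WQ, TM]
Visit LR; enqueue PE → queue [FQ, CM, MS, KD, EE, WQ, TM, PE]
Visit FQ → queue [CM, MS, KD, EE, WQ, TM, PE]
Visit CM; enqueue BT → queue [MS, KD, EE, WQ, TM, PE, BT]
Visit MS; enqueue EH → queue [KD, EE, WQ, TM, PE, BT, EH]
Visit KD → queue [EE, WQ, TM, PE, BT, EH]
Visit EE; enqueue LJ → queue [WQ, TM, PE, BT, EH, LJ]
Visit WQ → queue [TM, PE, BT, EH, LJ]
Visit TM → queue [PE, BT, EH, LJ]
Visit PE; enqueue XG → queue [BT, EH, LJ, XG]
Visit BT; enqueue AZ → queue [EH, LJ, XG, AZ]
Visit EH; enqueue BH → queue [LJ, XG, AZ, BH]
Visit LJ; enqueue RX → queue [XG, AZ, BH, RX]
Visit XG → queue [AZ, BH, RX]
Visit AZ → queue [BH, RX]
Visit BH → queue [RX]
Visit RX → queue []

IO → SJ → MH → LR → FQ → CM → MS → KD → EE → WQ → TM → PE → BT → EH → LJ → XG → AZ → BH → RX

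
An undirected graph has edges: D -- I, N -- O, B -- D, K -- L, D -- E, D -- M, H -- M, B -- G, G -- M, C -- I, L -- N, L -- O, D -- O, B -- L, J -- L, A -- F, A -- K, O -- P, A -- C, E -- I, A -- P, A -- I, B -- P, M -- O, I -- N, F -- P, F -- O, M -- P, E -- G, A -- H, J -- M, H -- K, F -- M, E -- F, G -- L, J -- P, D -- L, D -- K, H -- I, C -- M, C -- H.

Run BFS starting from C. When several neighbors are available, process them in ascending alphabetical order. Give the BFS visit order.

C, A, H, I, M, F, K, P, D, E, N, G, J, O, L, B

Visit C; enqueue A, H, I, M → queue [A, H, I, M]
Visit A; enqueue F, K, P → queue [H, I, M, F, K, P]
Visit H → queue [I, M, F, K, P]
Visit I; enqueue D, E, N → queue [M, F, K, P, D, E, N]
Visit M; enqueue G, J, O → queue [F, K, P, D, E, N, G, J, O]
Visit F → queue [K, P, D, E, N, G, J, O]
Visit K; enqueue L → queue [P, D, E, N, G, J, O, L]
Visit P; enqueue B → queue [D, E, N, G, J, O, L, B]
Visit D → queue [E, N, G, J, O, L, B]
Visit E → queue [N, G, J, O, L, B]
Visit N → queue [G, J, O, L, B]
Visit G → queue [J, O, L, B]
Visit J → queue [O, L, B]
Visit O → queue [L, B]
Visit L → queue [B]
Visit B → queue []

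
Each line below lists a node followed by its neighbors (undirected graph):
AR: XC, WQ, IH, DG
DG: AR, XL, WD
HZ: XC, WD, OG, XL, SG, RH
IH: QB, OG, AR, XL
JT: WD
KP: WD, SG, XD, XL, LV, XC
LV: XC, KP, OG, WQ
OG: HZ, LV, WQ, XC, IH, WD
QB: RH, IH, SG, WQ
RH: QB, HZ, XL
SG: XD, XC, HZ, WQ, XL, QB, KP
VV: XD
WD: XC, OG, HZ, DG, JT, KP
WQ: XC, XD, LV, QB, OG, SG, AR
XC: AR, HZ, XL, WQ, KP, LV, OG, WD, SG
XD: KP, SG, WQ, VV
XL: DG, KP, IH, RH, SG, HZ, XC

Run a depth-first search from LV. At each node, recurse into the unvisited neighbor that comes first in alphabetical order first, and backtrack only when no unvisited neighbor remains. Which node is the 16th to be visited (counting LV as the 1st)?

Visit LV
LV → KP
KP → SG
SG → HZ
HZ → OG
OG → IH
IH → AR
AR → DG
DG → WD
WD → JT
WD → XC
XC → WQ
WQ → QB
QB → RH
RH → XL
WQ → XD
XD → VV

Visit order: LV, KP, SG, HZ, OG, IH, AR, DG, WD, JT, XC, WQ, QB, RH, XL, XD, VV

XD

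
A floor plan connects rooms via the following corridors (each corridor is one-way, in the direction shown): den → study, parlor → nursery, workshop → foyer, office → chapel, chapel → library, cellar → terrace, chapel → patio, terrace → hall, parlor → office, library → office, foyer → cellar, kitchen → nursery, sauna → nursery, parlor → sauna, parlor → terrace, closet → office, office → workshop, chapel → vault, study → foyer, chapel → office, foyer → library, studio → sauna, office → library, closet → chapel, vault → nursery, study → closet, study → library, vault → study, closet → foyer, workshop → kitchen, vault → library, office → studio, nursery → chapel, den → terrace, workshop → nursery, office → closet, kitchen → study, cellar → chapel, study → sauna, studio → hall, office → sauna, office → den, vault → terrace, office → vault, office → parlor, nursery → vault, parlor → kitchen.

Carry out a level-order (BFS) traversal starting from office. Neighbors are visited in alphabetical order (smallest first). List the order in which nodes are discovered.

Visit office; enqueue chapel, closet, den, library, parlor, sauna, studio, vault, workshop → queue [chapel, closet, den, library, parlor, sauna, studio, vault, workshop]
Visit chapel; enqueue patio → queue [closet, den, library, parlor, sauna, studio, vault, workshop, patio]
Visit closet; enqueue foyer → queue [den, library, parlor, sauna, studio, vault, workshop, patio, foyer]
Visit den; enqueue study, terrace → queue [library, parlor, sauna, studio, vault, workshop, patio, foyer, study, terrace]
Visit library → queue [parlor, sauna, studio, vault, workshop, patio, foyer, study, terrace]
Visit parlor; enqueue kitchen, nursery → queue [sauna, studio, vault, workshop, patio, foyer, study, terrace, kitchen, nursery]
Visit sauna → queue [studio, vault, workshop, patio, foyer, study, terrace, kitchen, nursery]
Visit studio; enqueue hall → queue [vault, workshop, patio, foyer, study, terrace, kitchen, nursery, hall]
Visit vault → queue [workshop, patio, foyer, study, terrace, kitchen, nursery, hall]
Visit workshop → queue [patio, foyer, study, terrace, kitchen, nursery, hall]
Visit patio → queue [foyer, study, terrace, kitchen, nursery, hall]
Visit foyer; enqueue cellar → queue [study, terrace, kitchen, nursery, hall, cellar]
Visit study → queue [terrace, kitchen, nursery, hall, cellar]
Visit terrace → queue [kitchen, nursery, hall, cellar]
Visit kitchen → queue [nursery, hall, cellar]
Visit nursery → queue [hall, cellar]
Visit hall → queue [cellar]
Visit cellar → queue []

office -> chapel -> closet -> den -> library -> parlor -> sauna -> studio -> vault -> workshop -> patio -> foyer -> study -> terrace -> kitchen -> nursery -> hall -> cellar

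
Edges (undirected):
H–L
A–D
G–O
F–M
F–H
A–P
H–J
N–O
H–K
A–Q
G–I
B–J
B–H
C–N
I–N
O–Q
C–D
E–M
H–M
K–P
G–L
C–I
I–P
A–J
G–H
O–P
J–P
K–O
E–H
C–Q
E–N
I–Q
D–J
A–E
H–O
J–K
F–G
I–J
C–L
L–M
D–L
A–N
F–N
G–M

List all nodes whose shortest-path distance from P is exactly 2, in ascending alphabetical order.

Level 0: P
Level 1: A, I, J, K, O
Level 2: B, C, D, E, G, H, N, Q
Level 3: F, L, M

B, C, D, E, G, H, N, Q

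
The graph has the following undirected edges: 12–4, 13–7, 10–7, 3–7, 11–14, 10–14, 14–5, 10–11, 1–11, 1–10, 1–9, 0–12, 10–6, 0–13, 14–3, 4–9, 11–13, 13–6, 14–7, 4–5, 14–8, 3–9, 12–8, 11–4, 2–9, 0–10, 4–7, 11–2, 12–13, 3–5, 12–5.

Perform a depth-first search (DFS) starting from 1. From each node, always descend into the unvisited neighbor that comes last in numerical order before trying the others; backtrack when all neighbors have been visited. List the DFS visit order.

Visit 1
1 → 11
11 → 14
14 → 10
10 → 7
7 → 13
13 → 12
12 → 8
12 → 5
5 → 4
4 → 9
9 → 3
9 → 2
12 → 0
13 → 6

1, 11, 14, 10, 7, 13, 12, 8, 5, 4, 9, 3, 2, 0, 6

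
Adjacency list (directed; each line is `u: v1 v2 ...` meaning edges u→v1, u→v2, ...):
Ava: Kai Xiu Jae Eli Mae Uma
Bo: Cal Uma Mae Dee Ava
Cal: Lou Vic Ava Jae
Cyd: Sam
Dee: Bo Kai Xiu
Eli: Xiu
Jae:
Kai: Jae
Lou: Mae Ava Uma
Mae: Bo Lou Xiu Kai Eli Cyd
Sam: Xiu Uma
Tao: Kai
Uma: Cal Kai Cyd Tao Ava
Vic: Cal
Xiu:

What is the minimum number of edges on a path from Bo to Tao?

2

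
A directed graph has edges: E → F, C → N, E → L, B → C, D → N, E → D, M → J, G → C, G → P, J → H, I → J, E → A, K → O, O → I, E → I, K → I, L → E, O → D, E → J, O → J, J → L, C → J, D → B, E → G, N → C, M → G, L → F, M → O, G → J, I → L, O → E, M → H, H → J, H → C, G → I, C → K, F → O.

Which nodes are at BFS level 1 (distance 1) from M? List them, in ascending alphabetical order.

G, H, J, O

Level 0: M
Level 1: G, H, J, O
Level 2: C, D, E, I, L, P
Level 3: A, B, F, K, N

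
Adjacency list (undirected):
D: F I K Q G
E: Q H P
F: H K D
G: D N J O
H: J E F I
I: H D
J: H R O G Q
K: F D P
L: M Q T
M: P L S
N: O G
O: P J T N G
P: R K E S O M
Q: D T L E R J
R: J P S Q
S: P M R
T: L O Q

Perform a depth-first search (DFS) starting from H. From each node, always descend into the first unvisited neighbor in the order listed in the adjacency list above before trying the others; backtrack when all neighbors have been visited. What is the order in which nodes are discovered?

H, J, R, P, K, F, D, I, Q, T, L, M, S, O, N, G, E

Visit H
H → J
J → R
R → P
P → K
K → F
F → D
D → I
D → Q
Q → T
T → L
L → M
M → S
T → O
O → N
N → G
Q → E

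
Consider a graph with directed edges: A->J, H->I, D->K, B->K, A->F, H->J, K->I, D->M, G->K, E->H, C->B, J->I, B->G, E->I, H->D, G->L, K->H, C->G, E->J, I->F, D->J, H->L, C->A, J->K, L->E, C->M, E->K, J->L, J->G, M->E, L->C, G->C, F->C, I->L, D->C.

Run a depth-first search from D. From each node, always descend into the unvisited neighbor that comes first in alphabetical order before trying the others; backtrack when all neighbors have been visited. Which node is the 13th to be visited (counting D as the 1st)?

Visit D
D → C
C → A
A → F
A → J
J → G
G → K
K → H
H → I
I → L
L → E
C → B
C → M

Visit order: D, C, A, F, J, G, K, H, I, L, E, B, M

M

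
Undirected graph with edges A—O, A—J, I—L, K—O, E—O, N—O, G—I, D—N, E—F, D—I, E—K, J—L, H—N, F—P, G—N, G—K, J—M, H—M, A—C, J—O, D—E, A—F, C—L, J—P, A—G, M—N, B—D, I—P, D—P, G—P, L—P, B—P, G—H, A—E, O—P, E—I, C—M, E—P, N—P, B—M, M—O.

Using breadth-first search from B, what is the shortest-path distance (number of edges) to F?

2

Level 0: B
Level 1: D, M, P
Level 2: C, E, F, G, H, I, J, L, N, O
Level 3: A, K
F first appears at level 2.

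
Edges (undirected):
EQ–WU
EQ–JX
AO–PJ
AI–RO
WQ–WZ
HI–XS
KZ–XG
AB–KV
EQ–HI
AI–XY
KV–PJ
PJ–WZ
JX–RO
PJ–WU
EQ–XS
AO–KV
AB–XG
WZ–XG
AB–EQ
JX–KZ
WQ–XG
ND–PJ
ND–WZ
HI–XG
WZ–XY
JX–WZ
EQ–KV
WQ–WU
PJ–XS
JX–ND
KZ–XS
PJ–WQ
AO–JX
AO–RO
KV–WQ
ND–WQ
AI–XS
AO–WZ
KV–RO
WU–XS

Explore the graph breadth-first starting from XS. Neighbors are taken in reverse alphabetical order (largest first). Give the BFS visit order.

XS -> WU -> PJ -> KZ -> HI -> EQ -> AI -> WQ -> WZ -> ND -> KV -> AO -> XG -> JX -> AB -> XY -> RO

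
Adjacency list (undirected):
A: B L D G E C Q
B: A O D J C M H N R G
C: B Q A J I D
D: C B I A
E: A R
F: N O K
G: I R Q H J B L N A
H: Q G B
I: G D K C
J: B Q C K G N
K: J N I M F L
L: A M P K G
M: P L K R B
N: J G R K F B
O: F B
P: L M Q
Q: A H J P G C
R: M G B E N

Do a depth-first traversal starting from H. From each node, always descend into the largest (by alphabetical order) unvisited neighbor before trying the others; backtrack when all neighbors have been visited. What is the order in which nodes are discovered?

Visit H
H → Q
Q → P
P → M
M → R
R → N
N → K
K → L
L → G
G → J
J → C
C → I
I → D
D → B
B → O
O → F
B → A
A → E

H -> Q -> P -> M -> R -> N -> K -> L -> G -> J -> C -> I -> D -> B -> O -> F -> A -> E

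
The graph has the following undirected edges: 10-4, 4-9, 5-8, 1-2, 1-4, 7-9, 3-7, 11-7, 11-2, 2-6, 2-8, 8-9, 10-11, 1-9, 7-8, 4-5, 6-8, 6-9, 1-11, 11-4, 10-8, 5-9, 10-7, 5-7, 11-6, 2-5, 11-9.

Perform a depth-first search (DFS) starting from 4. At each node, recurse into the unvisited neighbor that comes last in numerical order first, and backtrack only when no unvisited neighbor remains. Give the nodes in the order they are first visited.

4 → 11 → 10 → 8 → 9 → 7 → 5 → 2 → 6 → 1 → 3

Visit 4
4 → 11
11 → 10
10 → 8
8 → 9
9 → 7
7 → 5
5 → 2
2 → 6
2 → 1
7 → 3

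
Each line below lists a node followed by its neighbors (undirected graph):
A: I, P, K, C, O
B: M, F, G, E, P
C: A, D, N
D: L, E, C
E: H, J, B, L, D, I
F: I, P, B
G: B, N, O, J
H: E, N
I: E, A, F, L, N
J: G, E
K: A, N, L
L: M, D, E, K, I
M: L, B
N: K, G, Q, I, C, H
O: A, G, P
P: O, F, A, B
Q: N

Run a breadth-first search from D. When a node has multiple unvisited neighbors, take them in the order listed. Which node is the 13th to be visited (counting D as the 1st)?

F

Visit D; enqueue L, E, C → queue [L, E, C]
Visit L; enqueue M, K, I → queue [E, C, M, K, I]
Visit E; enqueue H, J, B → queue [C, M, K, I, H, J, B]
Visit C; enqueue A, N → queue [M, K, I, H, J, B, A, N]
Visit M → queue [K, I, H, J, B, A, N]
Visit K → queue [I, H, J, B, A, N]
Visit I; enqueue F → queue [H, J, B, A, N, F]
Visit H → queue [J, B, A, N, F]
Visit J; enqueue G → queue [B, A, N, F, G]
Visit B; enqueue P → queue [A, N, F, G, P]
Visit A; enqueue O → queue [N, F, G, P, O]
Visit N; enqueue Q → queue [F, G, P, O, Q]
Visit F → queue [G, P, O, Q]
Visit G → queue [P, O, Q]
Visit P → queue [O, Q]
Visit O → queue [Q]
Visit Q → queue []

Visit order: D, L, E, C, M, K, I, H, J, B, A, N, F, G, P, O, Q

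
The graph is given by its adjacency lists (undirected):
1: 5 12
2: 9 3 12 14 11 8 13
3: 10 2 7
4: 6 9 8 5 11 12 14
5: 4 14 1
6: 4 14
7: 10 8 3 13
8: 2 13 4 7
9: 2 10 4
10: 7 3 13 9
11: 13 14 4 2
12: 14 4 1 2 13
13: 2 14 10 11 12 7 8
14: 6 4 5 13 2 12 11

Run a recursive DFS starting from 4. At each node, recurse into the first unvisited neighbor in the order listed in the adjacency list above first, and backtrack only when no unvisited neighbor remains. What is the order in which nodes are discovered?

4, 6, 14, 5, 1, 12, 2, 9, 10, 7, 8, 13, 11, 3

Visit 4
4 → 6
6 → 14
14 → 5
5 → 1
1 → 12
12 → 2
2 → 9
9 → 10
10 → 7
7 → 8
8 → 13
13 → 11
7 → 3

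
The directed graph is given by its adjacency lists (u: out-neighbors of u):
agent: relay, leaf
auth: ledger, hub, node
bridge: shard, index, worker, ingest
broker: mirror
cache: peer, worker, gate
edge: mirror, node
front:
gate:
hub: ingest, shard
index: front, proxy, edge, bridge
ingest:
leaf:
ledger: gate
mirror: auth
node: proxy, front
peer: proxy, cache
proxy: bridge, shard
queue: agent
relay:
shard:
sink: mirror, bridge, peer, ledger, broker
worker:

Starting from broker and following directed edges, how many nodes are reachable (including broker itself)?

BFS from broker visits: broker, mirror, auth, ledger, hub, node, gate, ingest, shard, proxy, front, bridge, index, worker, edge
Reachable nodes: 15 of 22 total.

15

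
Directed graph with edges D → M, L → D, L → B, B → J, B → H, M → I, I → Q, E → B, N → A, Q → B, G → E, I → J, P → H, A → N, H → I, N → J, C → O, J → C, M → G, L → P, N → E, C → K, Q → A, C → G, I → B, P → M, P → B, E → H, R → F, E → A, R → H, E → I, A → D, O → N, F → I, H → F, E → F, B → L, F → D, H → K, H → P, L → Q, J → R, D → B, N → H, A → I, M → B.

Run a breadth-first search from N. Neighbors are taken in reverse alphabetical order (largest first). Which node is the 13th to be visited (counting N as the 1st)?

Visit N; enqueue J, H, E, A → queue [J, H, E, A]
Visit J; enqueue R, C → queue [H, E, A, R, C]
Visit H; enqueue P, K, I, F → queue [E, A, R, C, P, K, I, F]
Visit E; enqueue B → queue [A, R, C, P, K, I, F, B]
Visit A; enqueue D → queue [R, C, P, K, I, F, B, D]
Visit R → queue [C, P, K, I, F, B, D]
Visit C; enqueue O, G → queue [P, K, I, F, B, D, O, G]
Visit P; enqueue M → queue [K, I, F, B, D, O, G, M]
Visit K → queue [I, F, B, D, O, G, M]
Visit I; enqueue Q → queue [F, B, D, O, G, M, Q]
Visit F → queue [B, D, O, G, M, Q]
Visit B; enqueue L → queue [D, O, G, M, Q, L]
Visit D → queue [O, G, M, Q, L]
Visit O → queue [G, M, Q, L]
Visit G → queue [M, Q, L]
Visit M → queue [Q, L]
Visit Q → queue [L]
Visit L → queue []

Visit order: N, J, H, E, A, R, C, P, K, I, F, B, D, O, G, M, Q, L

D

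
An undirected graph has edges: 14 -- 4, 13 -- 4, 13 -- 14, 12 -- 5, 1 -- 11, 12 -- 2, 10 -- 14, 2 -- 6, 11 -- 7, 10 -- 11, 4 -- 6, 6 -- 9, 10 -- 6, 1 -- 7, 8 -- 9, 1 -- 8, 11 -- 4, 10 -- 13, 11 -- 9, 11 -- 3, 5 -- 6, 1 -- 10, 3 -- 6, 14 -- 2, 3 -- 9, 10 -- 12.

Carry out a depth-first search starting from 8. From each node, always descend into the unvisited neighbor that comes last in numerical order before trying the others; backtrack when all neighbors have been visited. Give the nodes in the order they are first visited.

Visit 8
8 → 9
9 → 11
11 → 10
10 → 14
14 → 13
13 → 4
4 → 6
6 → 5
5 → 12
12 → 2
6 → 3
10 → 1
1 → 7

8, 9, 11, 10, 14, 13, 4, 6, 5, 12, 2, 3, 1, 7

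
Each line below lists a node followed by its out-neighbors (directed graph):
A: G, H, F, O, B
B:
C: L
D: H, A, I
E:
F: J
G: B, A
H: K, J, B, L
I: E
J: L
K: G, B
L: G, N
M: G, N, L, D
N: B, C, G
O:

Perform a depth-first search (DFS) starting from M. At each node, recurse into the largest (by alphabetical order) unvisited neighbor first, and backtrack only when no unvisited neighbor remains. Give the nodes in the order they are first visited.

Visit M
M → N
N → G
G → B
G → A
A → O
A → H
H → L
H → K
H → J
A → F
N → C
M → D
D → I
I → E

M, N, G, B, A, O, H, L, K, J, F, C, D, I, E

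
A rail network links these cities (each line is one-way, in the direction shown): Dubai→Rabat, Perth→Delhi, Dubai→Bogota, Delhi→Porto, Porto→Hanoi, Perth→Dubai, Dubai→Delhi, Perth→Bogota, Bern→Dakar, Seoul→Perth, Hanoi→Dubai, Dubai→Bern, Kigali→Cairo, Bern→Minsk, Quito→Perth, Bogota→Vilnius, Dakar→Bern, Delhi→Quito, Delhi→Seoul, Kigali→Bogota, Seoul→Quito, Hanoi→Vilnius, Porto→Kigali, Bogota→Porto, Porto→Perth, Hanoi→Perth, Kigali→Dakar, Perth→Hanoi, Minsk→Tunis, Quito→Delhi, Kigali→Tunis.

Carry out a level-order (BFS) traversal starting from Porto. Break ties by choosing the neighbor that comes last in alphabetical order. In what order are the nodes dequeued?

Porto -> Perth -> Kigali -> Hanoi -> Dubai -> Delhi -> Bogota -> Tunis -> Dakar -> Cairo -> Vilnius -> Rabat -> Bern -> Seoul -> Quito -> Minsk

Visit Porto; enqueue Perth, Kigali, Hanoi → queue [Perth, Kigali, Hanoi]
Visit Perth; enqueue Dubai, Delhi, Bogota → queue [Kigali, Hanoi, Dubai, Delhi, Bogota]
Visit Kigali; enqueue Tunis, Dakar, Cairo → queue [Hanoi, Dubai, Delhi, Bogota, Tunis, Dakar, Cairo]
Visit Hanoi; enqueue Vilnius → queue [Dubai, Delhi, Bogota, Tunis, Dakar, Cairo, Vilnius]
Visit Dubai; enqueue Rabat, Bern → queue [Delhi, Bogota, Tunis, Dakar, Cairo, Vilnius, Rabat, Bern]
Visit Delhi; enqueue Seoul, Quito → queue [Bogota, Tunis, Dakar, Cairo, Vilnius, Rabat, Bern, Seoul, Quito]
Visit Bogota → queue [Tunis, Dakar, Cairo, Vilnius, Rabat, Bern, Seoul, Quito]
Visit Tunis → queue [Dakar, Cairo, Vilnius, Rabat, Bern, Seoul, Quito]
Visit Dakar → queue [Cairo, Vilnius, Rabat, Bern, Seoul, Quito]
Visit Cairo → queue [Vilnius, Rabat, Bern, Seoul, Quito]
Visit Vilnius → queue [Rabat, Bern, Seoul, Quito]
Visit Rabat → queue [Bern, Seoul, Quito]
Visit Bern; enqueue Minsk → queue [Seoul, Quito, Minsk]
Visit Seoul → queue [Quito, Minsk]
Visit Quito → queue [Minsk]
Visit Minsk → queue []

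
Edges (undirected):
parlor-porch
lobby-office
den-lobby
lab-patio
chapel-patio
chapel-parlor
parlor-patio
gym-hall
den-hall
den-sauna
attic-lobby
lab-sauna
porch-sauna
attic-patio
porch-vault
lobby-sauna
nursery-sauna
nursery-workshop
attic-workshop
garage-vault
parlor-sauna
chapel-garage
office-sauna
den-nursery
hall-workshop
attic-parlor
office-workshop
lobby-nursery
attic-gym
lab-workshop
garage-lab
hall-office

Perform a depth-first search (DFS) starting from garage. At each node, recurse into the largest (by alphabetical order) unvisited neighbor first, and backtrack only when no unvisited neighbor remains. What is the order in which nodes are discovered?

Visit garage
garage → vault
vault → porch
porch → sauna
sauna → parlor
parlor → patio
patio → lab
lab → workshop
workshop → office
office → lobby
lobby → nursery
nursery → den
den → hall
hall → gym
gym → attic
patio → chapel

garage, vault, porch, sauna, parlor, patio, lab, workshop, office, lobby, nursery, den, hall, gym, attic, chapel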